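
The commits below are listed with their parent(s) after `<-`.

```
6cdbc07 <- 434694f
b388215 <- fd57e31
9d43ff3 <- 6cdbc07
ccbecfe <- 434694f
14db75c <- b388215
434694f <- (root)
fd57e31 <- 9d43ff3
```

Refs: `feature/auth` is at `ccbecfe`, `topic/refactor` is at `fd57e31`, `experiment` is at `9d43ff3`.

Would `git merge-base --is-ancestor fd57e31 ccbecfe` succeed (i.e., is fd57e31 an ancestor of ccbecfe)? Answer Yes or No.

No

Ancestors of ccbecfe: {434694f, ccbecfe}.
fd57e31 is not in that set, so it is not an ancestor of ccbecfe.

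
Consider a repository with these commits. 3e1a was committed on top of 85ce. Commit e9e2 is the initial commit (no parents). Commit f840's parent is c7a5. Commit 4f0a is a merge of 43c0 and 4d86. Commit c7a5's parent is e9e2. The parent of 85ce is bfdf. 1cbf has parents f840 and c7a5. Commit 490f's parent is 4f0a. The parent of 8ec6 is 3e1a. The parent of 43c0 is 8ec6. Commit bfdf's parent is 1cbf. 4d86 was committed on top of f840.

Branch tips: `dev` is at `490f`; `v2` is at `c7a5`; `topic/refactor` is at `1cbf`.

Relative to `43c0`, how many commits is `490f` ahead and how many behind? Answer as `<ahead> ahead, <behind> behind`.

Reachable from 490f: {1cbf, 3e1a, 43c0, 490f, 4d86, 4f0a, 85ce, 8ec6, bfdf, c7a5, e9e2, f840}.
Reachable from 43c0: {1cbf, 3e1a, 43c0, 85ce, 8ec6, bfdf, c7a5, e9e2, f840}.
Only in 490f's history (ahead): {490f, 4d86, 4f0a} — 3.
Only in 43c0's history (behind): {} — 0.

3 ahead, 0 behind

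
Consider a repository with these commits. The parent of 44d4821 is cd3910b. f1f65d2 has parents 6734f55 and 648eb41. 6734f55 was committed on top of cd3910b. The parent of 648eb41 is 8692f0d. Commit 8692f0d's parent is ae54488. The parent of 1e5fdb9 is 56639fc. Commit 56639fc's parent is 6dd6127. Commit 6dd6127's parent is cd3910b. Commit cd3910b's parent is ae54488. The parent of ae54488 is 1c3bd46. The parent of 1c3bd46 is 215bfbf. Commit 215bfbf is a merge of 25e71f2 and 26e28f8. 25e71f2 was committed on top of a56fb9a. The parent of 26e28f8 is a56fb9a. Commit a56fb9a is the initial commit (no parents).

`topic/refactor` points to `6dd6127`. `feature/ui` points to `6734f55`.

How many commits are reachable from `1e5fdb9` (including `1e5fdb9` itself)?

Walking parent pointers from 1e5fdb9: reachable set = {1c3bd46, 1e5fdb9, 215bfbf, 25e71f2, 26e28f8, 56639fc, 6dd6127, a56fb9a, ae54488, cd3910b}.
That is 10 commits.

10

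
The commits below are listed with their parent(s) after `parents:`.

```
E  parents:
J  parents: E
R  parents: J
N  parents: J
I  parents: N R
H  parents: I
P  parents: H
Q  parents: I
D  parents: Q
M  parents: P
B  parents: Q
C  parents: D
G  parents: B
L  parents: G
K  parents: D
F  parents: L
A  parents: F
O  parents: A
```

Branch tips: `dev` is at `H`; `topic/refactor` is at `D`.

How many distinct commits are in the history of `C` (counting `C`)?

Walking parent pointers from C: reachable set = {C, D, E, I, J, N, Q, R}.
That is 8 commits.

8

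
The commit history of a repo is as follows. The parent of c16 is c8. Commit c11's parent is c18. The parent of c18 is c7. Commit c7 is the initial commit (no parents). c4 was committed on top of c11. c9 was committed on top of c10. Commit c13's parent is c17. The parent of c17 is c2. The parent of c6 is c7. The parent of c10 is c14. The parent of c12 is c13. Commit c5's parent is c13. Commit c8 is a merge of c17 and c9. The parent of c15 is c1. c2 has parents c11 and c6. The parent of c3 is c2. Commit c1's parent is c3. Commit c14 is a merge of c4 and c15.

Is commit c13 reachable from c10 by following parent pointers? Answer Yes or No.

No

Ancestors of c10: {c1, c10, c11, c14, c15, c18, c2, c3, c4, c6, c7}.
c13 is not in that set, so it is not an ancestor of c10.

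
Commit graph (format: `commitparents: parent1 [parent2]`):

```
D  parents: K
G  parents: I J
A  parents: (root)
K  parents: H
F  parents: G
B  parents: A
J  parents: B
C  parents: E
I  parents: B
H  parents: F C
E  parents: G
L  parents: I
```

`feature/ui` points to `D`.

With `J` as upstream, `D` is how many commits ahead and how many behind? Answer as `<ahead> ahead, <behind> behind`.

8 ahead, 0 behind

Reachable from D: {A, B, C, D, E, F, G, H, I, J, K}.
Reachable from J: {A, B, J}.
Only in D's history (ahead): {C, D, E, F, G, H, I, K} — 8.
Only in J's history (behind): {} — 0.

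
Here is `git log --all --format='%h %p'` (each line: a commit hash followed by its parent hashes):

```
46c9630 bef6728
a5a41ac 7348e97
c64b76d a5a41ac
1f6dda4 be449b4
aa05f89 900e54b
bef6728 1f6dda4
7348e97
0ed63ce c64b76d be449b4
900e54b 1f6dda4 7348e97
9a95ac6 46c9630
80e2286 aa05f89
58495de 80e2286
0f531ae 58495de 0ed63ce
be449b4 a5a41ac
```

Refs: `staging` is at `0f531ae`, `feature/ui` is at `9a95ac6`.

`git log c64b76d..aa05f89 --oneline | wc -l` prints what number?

Reachable from aa05f89: {1f6dda4, 7348e97, 900e54b, a5a41ac, aa05f89, be449b4}.
Reachable from c64b76d: {7348e97, a5a41ac, c64b76d}.
In aa05f89's history but not c64b76d's: {1f6dda4, 900e54b, aa05f89, be449b4} — 4 commits.

4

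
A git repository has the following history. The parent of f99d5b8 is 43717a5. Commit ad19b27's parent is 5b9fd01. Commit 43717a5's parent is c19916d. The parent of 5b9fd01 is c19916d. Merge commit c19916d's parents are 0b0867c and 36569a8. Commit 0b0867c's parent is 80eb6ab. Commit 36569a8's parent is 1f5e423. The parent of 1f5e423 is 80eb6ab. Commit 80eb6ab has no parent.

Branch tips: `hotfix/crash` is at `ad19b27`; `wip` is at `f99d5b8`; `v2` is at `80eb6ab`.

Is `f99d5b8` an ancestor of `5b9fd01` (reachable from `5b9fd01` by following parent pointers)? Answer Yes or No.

No

Ancestors of 5b9fd01: {0b0867c, 1f5e423, 36569a8, 5b9fd01, 80eb6ab, c19916d}.
f99d5b8 is not in that set, so it is not an ancestor of 5b9fd01.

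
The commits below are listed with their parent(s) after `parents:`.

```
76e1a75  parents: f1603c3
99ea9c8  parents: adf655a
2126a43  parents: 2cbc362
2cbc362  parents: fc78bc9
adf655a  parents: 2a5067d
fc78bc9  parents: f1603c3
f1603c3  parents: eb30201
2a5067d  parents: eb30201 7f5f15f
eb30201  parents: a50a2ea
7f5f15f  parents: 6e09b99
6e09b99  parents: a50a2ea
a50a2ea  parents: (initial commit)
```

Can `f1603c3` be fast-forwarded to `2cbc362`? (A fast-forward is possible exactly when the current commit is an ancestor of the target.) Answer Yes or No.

Yes

A fast-forward from f1603c3 to 2cbc362 is possible iff f1603c3 is an ancestor of 2cbc362.
Ancestors of 2cbc362: {2cbc362, a50a2ea, eb30201, f1603c3, fc78bc9}.
f1603c3 is among them, so fast-forward is possible.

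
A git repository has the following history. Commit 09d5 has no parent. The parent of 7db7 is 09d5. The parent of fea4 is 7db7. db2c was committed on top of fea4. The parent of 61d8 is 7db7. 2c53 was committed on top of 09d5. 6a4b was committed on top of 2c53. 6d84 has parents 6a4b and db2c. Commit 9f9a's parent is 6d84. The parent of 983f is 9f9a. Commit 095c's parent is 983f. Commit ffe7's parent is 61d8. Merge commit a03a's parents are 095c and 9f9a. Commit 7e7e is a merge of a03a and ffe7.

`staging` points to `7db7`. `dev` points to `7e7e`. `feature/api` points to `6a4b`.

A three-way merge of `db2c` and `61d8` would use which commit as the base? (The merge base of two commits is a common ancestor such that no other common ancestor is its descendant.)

7db7

Ancestors of db2c: {09d5, 7db7, db2c, fea4}.
Ancestors of 61d8: {09d5, 61d8, 7db7}.
Common ancestors: {09d5, 7db7}.
Among these, 7db7 is not an ancestor of any other common ancestor — it is the merge base.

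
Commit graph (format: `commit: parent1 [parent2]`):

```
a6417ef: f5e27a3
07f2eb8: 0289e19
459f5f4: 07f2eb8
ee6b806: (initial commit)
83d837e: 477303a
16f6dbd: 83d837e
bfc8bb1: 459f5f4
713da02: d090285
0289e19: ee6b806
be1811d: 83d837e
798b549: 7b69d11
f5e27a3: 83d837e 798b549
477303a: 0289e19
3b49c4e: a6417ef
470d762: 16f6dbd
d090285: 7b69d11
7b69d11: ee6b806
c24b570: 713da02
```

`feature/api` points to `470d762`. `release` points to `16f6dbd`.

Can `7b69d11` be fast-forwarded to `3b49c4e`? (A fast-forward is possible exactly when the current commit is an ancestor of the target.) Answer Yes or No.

Yes

A fast-forward from 7b69d11 to 3b49c4e is possible iff 7b69d11 is an ancestor of 3b49c4e.
Ancestors of 3b49c4e: {0289e19, 3b49c4e, 477303a, 798b549, 7b69d11, 83d837e, a6417ef, ee6b806, f5e27a3}.
7b69d11 is among them, so fast-forward is possible.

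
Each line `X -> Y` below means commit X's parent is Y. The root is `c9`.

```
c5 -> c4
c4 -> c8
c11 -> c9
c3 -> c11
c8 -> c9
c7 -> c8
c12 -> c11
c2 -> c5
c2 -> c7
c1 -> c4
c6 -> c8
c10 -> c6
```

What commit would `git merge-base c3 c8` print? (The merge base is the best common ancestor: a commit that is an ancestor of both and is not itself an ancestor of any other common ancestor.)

c9

Ancestors of c3: {c11, c3, c9}.
Ancestors of c8: {c8, c9}.
Common ancestors: {c9}.
The only common ancestor is c9, so it is the merge base.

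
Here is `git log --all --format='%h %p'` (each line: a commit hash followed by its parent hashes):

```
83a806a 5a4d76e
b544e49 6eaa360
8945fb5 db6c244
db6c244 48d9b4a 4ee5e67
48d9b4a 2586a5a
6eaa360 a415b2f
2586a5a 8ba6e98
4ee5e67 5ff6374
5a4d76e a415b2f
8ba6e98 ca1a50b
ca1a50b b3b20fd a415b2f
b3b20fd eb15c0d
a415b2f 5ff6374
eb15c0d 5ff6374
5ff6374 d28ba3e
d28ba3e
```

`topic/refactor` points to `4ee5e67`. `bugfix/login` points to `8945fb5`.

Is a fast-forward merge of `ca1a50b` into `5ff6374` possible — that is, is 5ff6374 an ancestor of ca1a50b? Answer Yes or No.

Yes

A fast-forward from 5ff6374 to ca1a50b is possible iff 5ff6374 is an ancestor of ca1a50b.
Ancestors of ca1a50b: {5ff6374, a415b2f, b3b20fd, ca1a50b, d28ba3e, eb15c0d}.
5ff6374 is among them, so fast-forward is possible.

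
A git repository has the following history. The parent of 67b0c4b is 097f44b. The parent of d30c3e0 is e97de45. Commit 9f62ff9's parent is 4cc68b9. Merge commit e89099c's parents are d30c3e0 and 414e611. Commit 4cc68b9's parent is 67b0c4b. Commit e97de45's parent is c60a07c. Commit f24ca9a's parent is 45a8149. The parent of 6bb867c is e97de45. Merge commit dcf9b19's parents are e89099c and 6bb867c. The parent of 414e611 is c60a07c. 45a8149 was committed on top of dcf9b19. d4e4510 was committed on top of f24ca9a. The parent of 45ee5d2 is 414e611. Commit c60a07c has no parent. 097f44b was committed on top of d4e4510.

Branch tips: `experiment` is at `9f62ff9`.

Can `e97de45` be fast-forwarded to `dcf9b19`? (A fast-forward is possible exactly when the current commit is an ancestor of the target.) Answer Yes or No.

A fast-forward from e97de45 to dcf9b19 is possible iff e97de45 is an ancestor of dcf9b19.
Ancestors of dcf9b19: {414e611, 6bb867c, c60a07c, d30c3e0, dcf9b19, e89099c, e97de45}.
e97de45 is among them, so fast-forward is possible.

Yes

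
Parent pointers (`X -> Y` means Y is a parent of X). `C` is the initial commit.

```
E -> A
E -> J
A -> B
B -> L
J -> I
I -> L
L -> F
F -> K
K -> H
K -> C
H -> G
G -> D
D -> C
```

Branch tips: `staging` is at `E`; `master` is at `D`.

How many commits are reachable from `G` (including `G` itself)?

Walking parent pointers from G: reachable set = {C, D, G}.
That is 3 commits.

3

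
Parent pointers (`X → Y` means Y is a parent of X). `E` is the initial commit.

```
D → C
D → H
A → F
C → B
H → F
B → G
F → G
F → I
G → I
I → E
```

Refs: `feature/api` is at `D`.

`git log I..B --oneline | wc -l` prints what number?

2

Reachable from B: {B, E, G, I}.
Reachable from I: {E, I}.
In B's history but not I's: {B, G} — 2 commits.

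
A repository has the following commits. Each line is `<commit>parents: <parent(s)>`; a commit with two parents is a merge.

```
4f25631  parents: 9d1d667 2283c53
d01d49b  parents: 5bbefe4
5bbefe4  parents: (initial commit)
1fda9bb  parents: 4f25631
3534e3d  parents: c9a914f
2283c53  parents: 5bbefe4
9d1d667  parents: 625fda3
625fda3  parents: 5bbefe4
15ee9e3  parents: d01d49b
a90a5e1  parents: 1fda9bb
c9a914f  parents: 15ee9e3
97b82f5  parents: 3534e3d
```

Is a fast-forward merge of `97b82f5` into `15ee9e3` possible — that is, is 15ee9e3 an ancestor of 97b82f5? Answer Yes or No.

Yes

A fast-forward from 15ee9e3 to 97b82f5 is possible iff 15ee9e3 is an ancestor of 97b82f5.
Ancestors of 97b82f5: {15ee9e3, 3534e3d, 5bbefe4, 97b82f5, c9a914f, d01d49b}.
15ee9e3 is among them, so fast-forward is possible.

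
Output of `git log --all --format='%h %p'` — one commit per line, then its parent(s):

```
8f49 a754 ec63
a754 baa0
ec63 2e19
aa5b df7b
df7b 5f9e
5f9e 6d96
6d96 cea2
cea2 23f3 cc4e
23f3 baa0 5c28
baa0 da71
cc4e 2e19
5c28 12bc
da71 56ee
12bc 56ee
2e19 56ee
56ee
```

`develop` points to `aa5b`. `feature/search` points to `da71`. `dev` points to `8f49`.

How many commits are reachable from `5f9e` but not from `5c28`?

Reachable from 5f9e: {12bc, 23f3, 2e19, 56ee, 5c28, 5f9e, 6d96, baa0, cc4e, cea2, da71}.
Reachable from 5c28: {12bc, 56ee, 5c28}.
In 5f9e's history but not 5c28's: {23f3, 2e19, 5f9e, 6d96, baa0, cc4e, cea2, da71} — 8 commits.

8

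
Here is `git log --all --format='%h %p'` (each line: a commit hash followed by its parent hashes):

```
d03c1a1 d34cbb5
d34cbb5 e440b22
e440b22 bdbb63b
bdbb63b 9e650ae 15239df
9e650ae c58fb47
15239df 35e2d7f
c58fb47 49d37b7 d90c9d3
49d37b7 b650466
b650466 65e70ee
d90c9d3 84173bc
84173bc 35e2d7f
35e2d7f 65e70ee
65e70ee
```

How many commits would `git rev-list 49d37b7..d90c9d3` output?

Reachable from d90c9d3: {35e2d7f, 65e70ee, 84173bc, d90c9d3}.
Reachable from 49d37b7: {49d37b7, 65e70ee, b650466}.
In d90c9d3's history but not 49d37b7's: {35e2d7f, 84173bc, d90c9d3} — 3 commits.

3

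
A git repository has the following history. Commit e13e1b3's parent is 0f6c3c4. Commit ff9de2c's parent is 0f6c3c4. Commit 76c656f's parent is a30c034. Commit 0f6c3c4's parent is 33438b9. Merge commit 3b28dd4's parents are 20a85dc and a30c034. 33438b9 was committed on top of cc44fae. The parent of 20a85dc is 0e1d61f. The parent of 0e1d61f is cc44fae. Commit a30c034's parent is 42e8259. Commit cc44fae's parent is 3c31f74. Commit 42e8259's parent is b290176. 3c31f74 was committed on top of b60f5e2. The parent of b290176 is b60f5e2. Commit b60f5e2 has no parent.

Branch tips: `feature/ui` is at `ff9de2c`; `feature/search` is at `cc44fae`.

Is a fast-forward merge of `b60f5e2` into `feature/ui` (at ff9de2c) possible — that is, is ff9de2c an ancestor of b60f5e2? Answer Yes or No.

No

A fast-forward from ff9de2c to b60f5e2 is possible iff ff9de2c is an ancestor of b60f5e2.
Ancestors of b60f5e2: {b60f5e2}.
ff9de2c is not among them, so fast-forward is not possible.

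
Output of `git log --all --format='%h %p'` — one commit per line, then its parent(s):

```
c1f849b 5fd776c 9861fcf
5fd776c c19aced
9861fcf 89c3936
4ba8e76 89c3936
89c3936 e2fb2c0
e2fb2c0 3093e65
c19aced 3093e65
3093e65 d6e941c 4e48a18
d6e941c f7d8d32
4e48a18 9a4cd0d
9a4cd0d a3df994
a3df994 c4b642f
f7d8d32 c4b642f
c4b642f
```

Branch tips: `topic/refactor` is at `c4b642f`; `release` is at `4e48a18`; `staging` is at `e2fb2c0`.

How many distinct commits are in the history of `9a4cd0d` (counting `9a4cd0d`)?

3

Walking parent pointers from 9a4cd0d: reachable set = {9a4cd0d, a3df994, c4b642f}.
That is 3 commits.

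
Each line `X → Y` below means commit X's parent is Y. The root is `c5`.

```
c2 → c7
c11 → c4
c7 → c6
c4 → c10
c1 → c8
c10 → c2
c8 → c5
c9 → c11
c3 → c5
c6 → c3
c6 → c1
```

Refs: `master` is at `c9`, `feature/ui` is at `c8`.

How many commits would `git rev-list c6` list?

5

Walking parent pointers from c6: reachable set = {c1, c3, c5, c6, c8}.
That is 5 commits.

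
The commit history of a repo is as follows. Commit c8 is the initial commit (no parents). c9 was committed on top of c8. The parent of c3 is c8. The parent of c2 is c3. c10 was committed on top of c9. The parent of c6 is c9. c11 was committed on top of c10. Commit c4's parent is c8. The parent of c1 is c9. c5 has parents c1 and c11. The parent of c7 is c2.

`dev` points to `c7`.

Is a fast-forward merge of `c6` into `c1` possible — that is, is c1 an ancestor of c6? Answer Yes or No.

No

A fast-forward from c1 to c6 is possible iff c1 is an ancestor of c6.
Ancestors of c6: {c6, c8, c9}.
c1 is not among them, so fast-forward is not possible.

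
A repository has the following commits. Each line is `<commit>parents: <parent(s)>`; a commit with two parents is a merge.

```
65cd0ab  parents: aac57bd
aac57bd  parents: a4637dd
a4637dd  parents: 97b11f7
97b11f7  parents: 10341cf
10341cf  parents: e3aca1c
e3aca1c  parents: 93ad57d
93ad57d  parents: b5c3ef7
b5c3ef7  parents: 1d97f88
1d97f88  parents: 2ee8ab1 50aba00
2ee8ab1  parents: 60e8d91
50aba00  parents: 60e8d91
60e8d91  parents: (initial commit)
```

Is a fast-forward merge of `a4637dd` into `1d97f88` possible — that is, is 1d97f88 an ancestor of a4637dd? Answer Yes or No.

A fast-forward from 1d97f88 to a4637dd is possible iff 1d97f88 is an ancestor of a4637dd.
Ancestors of a4637dd: {10341cf, 1d97f88, 2ee8ab1, 50aba00, 60e8d91, 93ad57d, 97b11f7, a4637dd, b5c3ef7, e3aca1c}.
1d97f88 is among them, so fast-forward is possible.

Yes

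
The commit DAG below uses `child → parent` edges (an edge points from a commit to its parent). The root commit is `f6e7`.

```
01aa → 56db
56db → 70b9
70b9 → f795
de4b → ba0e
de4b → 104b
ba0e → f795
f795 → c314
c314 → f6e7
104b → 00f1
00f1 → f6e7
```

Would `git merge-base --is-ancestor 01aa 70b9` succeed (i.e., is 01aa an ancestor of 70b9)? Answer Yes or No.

No

Ancestors of 70b9: {70b9, c314, f6e7, f795}.
01aa is not in that set, so it is not an ancestor of 70b9.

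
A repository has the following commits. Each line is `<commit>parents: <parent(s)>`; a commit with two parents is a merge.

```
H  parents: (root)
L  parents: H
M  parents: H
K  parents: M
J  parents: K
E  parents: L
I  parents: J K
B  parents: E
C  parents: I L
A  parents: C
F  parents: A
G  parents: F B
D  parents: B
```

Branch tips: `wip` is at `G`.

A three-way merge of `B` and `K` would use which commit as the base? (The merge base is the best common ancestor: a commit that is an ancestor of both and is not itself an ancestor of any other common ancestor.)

H

Ancestors of B: {B, E, H, L}.
Ancestors of K: {H, K, M}.
Common ancestors: {H}.
The only common ancestor is H, so it is the merge base.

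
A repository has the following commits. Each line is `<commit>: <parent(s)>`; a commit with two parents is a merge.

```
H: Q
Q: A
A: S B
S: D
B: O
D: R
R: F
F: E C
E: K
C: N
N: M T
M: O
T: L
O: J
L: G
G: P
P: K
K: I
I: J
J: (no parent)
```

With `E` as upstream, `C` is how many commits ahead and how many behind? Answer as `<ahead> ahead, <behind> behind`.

8 ahead, 1 behind

Reachable from C: {C, G, I, J, K, L, M, N, O, P, T}.
Reachable from E: {E, I, J, K}.
Only in C's history (ahead): {C, G, L, M, N, O, P, T} — 8.
Only in E's history (behind): {E} — 1.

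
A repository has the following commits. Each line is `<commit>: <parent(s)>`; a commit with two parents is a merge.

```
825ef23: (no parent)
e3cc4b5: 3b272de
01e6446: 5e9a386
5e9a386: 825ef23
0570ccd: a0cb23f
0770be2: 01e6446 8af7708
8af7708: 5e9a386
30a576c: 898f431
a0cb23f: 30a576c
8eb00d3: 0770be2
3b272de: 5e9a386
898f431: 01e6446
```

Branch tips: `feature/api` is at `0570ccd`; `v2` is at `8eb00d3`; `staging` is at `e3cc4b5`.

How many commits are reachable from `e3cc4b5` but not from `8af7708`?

Reachable from e3cc4b5: {3b272de, 5e9a386, 825ef23, e3cc4b5}.
Reachable from 8af7708: {5e9a386, 825ef23, 8af7708}.
In e3cc4b5's history but not 8af7708's: {3b272de, e3cc4b5} — 2 commits.

2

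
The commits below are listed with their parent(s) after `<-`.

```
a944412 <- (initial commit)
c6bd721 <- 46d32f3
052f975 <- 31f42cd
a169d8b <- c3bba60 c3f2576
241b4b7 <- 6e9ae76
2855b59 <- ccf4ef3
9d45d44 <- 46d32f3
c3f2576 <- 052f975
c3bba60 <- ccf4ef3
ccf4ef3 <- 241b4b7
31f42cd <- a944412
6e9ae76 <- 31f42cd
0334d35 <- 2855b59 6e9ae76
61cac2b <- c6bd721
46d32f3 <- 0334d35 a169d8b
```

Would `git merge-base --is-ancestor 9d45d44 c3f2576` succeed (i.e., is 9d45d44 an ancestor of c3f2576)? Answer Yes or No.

No

Ancestors of c3f2576: {052f975, 31f42cd, a944412, c3f2576}.
9d45d44 is not in that set, so it is not an ancestor of c3f2576.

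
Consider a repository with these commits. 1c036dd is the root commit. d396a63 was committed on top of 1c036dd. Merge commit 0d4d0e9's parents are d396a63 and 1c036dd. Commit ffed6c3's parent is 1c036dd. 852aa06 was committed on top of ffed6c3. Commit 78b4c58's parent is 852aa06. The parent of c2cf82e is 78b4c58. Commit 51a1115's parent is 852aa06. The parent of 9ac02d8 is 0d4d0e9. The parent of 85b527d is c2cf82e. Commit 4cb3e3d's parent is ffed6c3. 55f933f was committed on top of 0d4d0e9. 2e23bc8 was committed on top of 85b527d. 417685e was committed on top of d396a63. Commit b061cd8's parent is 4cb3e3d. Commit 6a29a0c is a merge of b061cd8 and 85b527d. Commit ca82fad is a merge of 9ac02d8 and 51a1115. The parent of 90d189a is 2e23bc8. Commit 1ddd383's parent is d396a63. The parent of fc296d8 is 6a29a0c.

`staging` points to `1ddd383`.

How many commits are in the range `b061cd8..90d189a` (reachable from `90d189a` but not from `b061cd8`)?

6

Reachable from 90d189a: {1c036dd, 2e23bc8, 78b4c58, 852aa06, 85b527d, 90d189a, c2cf82e, ffed6c3}.
Reachable from b061cd8: {1c036dd, 4cb3e3d, b061cd8, ffed6c3}.
In 90d189a's history but not b061cd8's: {2e23bc8, 78b4c58, 852aa06, 85b527d, 90d189a, c2cf82e} — 6 commits.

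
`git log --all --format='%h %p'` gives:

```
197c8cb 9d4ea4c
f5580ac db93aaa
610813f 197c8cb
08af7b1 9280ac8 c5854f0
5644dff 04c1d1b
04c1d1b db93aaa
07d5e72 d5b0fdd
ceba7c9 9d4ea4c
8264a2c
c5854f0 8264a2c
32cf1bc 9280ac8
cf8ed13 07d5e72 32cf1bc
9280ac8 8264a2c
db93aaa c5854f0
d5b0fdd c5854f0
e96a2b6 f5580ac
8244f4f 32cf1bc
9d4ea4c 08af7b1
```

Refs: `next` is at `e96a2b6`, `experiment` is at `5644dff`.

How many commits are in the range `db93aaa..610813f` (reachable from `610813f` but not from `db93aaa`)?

Reachable from 610813f: {08af7b1, 197c8cb, 610813f, 8264a2c, 9280ac8, 9d4ea4c, c5854f0}.
Reachable from db93aaa: {8264a2c, c5854f0, db93aaa}.
In 610813f's history but not db93aaa's: {08af7b1, 197c8cb, 610813f, 9280ac8, 9d4ea4c} — 5 commits.

5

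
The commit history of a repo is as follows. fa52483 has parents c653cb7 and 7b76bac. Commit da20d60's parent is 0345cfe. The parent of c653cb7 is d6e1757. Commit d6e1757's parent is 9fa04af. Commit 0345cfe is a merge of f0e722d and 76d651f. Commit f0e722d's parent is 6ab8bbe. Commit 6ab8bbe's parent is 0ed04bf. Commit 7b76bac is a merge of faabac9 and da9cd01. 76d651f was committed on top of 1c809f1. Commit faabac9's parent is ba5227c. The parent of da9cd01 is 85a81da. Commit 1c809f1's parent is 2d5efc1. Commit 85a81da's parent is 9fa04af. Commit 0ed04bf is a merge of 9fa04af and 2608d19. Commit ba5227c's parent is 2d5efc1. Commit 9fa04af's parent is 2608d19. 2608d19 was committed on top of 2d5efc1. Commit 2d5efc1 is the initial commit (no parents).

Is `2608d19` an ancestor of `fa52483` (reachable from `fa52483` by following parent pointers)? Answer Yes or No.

Ancestors of fa52483 (commits reachable by following parents): {2608d19, 2d5efc1, 7b76bac, 85a81da, 9fa04af, ba5227c, c653cb7, d6e1757, da9cd01, fa52483, faabac9}.
2608d19 is in that set, so it is an ancestor of fa52483.

Yes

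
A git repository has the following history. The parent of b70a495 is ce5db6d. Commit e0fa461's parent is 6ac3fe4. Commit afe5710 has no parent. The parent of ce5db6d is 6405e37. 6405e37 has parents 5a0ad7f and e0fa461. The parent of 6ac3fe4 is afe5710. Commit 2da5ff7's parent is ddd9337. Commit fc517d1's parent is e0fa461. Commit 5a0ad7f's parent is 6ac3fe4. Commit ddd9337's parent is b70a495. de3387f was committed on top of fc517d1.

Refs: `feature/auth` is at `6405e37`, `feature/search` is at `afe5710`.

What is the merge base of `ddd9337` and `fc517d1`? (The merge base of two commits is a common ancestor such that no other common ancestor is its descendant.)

Ancestors of ddd9337: {5a0ad7f, 6405e37, 6ac3fe4, afe5710, b70a495, ce5db6d, ddd9337, e0fa461}.
Ancestors of fc517d1: {6ac3fe4, afe5710, e0fa461, fc517d1}.
Common ancestors: {6ac3fe4, afe5710, e0fa461}.
Among these, e0fa461 is not an ancestor of any other common ancestor — it is the merge base.

e0fa461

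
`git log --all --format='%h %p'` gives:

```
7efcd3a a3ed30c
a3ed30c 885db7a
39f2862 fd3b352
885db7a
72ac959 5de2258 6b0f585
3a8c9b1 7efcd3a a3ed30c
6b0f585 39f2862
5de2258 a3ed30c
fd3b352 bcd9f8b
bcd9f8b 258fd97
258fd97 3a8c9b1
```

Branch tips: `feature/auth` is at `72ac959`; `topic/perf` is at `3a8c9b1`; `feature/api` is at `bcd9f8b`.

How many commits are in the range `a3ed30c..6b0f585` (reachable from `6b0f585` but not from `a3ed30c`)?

7

Reachable from 6b0f585: {258fd97, 39f2862, 3a8c9b1, 6b0f585, 7efcd3a, 885db7a, a3ed30c, bcd9f8b, fd3b352}.
Reachable from a3ed30c: {885db7a, a3ed30c}.
In 6b0f585's history but not a3ed30c's: {258fd97, 39f2862, 3a8c9b1, 6b0f585, 7efcd3a, bcd9f8b, fd3b352} — 7 commits.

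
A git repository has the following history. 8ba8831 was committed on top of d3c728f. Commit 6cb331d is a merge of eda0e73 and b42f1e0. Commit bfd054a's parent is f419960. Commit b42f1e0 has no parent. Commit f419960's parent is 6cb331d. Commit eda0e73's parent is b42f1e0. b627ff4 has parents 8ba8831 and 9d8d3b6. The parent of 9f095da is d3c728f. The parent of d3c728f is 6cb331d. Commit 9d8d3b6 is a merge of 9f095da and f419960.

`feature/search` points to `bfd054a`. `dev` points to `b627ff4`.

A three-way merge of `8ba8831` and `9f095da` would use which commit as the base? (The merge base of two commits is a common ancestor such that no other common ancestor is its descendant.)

d3c728f

Ancestors of 8ba8831: {6cb331d, 8ba8831, b42f1e0, d3c728f, eda0e73}.
Ancestors of 9f095da: {6cb331d, 9f095da, b42f1e0, d3c728f, eda0e73}.
Common ancestors: {6cb331d, b42f1e0, d3c728f, eda0e73}.
Among these, d3c728f is not an ancestor of any other common ancestor — it is the merge base.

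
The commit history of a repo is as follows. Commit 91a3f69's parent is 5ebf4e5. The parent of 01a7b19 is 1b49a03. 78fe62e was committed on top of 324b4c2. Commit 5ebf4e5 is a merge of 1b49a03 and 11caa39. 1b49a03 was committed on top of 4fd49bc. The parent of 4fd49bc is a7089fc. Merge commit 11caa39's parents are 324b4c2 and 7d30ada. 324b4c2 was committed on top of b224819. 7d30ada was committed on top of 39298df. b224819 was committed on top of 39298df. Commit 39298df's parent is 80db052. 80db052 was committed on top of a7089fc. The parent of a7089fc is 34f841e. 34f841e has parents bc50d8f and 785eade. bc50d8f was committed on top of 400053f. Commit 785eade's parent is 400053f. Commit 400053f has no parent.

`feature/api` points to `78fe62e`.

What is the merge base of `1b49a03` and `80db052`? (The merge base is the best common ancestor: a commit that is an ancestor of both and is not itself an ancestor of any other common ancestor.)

Ancestors of 1b49a03: {1b49a03, 34f841e, 400053f, 4fd49bc, 785eade, a7089fc, bc50d8f}.
Ancestors of 80db052: {34f841e, 400053f, 785eade, 80db052, a7089fc, bc50d8f}.
Common ancestors: {34f841e, 400053f, 785eade, a7089fc, bc50d8f}.
Among these, a7089fc is not an ancestor of any other common ancestor — it is the merge base.

a7089fc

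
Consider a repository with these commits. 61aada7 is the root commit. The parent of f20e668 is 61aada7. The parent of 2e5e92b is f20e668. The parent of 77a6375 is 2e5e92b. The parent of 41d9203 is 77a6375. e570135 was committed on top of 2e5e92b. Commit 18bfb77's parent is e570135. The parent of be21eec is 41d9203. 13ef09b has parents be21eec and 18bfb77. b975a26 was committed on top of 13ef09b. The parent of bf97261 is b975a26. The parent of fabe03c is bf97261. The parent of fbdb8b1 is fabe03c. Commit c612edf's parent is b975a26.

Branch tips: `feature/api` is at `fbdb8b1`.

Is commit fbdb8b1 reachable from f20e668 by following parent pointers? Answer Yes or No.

Ancestors of f20e668: {61aada7, f20e668}.
fbdb8b1 is not in that set, so it is not an ancestor of f20e668.

No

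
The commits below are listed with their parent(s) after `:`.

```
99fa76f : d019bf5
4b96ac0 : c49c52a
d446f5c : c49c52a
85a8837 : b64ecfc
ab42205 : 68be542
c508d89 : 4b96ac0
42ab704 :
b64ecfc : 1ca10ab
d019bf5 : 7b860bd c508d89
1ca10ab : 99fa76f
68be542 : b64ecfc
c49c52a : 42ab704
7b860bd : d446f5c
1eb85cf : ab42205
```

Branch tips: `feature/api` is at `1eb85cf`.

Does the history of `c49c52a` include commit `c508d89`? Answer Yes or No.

No

Ancestors of c49c52a: {42ab704, c49c52a}.
c508d89 is not in that set, so it is not an ancestor of c49c52a.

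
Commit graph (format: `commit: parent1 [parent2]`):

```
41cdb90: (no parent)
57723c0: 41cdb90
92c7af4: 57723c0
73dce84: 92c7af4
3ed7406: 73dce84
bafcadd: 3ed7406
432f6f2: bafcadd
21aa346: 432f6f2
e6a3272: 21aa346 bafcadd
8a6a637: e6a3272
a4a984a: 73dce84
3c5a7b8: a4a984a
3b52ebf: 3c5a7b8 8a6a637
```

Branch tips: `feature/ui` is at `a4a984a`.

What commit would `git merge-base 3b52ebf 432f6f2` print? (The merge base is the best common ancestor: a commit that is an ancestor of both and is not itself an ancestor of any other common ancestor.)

432f6f2

Ancestors of 3b52ebf: {21aa346, 3b52ebf, 3c5a7b8, 3ed7406, 41cdb90, 432f6f2, 57723c0, 73dce84, 8a6a637, 92c7af4, a4a984a, bafcadd, e6a3272}.
Ancestors of 432f6f2: {3ed7406, 41cdb90, 432f6f2, 57723c0, 73dce84, 92c7af4, bafcadd}.
Common ancestors: {3ed7406, 41cdb90, 432f6f2, 57723c0, 73dce84, 92c7af4, bafcadd}.
Among these, 432f6f2 is not an ancestor of any other common ancestor — it is the merge base.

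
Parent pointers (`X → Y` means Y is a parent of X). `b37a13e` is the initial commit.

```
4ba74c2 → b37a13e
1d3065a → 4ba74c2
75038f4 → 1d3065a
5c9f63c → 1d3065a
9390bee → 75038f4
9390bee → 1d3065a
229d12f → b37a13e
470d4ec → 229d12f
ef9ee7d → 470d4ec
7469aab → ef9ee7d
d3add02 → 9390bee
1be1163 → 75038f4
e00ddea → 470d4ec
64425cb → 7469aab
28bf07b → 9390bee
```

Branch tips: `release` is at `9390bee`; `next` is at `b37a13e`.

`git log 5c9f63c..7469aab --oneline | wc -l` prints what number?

Reachable from 7469aab: {229d12f, 470d4ec, 7469aab, b37a13e, ef9ee7d}.
Reachable from 5c9f63c: {1d3065a, 4ba74c2, 5c9f63c, b37a13e}.
In 7469aab's history but not 5c9f63c's: {229d12f, 470d4ec, 7469aab, ef9ee7d} — 4 commits.

4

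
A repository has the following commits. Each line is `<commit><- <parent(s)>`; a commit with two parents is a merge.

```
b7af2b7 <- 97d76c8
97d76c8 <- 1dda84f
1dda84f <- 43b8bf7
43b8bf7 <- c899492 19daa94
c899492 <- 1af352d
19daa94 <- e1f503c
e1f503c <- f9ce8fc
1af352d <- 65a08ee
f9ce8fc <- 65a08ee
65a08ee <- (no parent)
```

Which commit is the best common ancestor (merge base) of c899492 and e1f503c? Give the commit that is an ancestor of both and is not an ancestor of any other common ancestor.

Ancestors of c899492: {1af352d, 65a08ee, c899492}.
Ancestors of e1f503c: {65a08ee, e1f503c, f9ce8fc}.
Common ancestors: {65a08ee}.
The only common ancestor is 65a08ee, so it is the merge base.

65a08ee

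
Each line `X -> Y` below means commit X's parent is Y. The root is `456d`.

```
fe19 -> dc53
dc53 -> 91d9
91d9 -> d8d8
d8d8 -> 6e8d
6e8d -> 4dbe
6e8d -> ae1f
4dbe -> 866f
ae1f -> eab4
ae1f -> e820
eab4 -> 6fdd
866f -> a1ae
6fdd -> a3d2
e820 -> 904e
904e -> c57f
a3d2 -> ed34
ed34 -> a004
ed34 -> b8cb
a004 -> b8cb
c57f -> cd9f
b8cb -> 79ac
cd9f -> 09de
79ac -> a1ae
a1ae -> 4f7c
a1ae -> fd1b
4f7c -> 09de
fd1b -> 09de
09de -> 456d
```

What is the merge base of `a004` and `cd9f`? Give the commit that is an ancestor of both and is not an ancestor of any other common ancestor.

09de

Ancestors of a004: {09de, 456d, 4f7c, 79ac, a004, a1ae, b8cb, fd1b}.
Ancestors of cd9f: {09de, 456d, cd9f}.
Common ancestors: {09de, 456d}.
Among these, 09de is not an ancestor of any other common ancestor — it is the merge base.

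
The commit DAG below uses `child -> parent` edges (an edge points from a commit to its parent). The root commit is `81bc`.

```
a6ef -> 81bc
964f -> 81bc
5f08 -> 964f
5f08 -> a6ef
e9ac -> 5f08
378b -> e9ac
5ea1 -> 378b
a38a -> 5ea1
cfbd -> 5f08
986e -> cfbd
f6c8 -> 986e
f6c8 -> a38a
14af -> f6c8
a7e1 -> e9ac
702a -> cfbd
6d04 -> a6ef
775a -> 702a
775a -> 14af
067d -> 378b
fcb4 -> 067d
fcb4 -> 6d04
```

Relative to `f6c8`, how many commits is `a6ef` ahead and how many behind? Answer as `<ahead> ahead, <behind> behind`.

0 ahead, 9 behind

Reachable from a6ef: {81bc, a6ef}.
Reachable from f6c8: {378b, 5ea1, 5f08, 81bc, 964f, 986e, a38a, a6ef, cfbd, e9ac, f6c8}.
Only in a6ef's history (ahead): {} — 0.
Only in f6c8's history (behind): {378b, 5ea1, 5f08, 964f, 986e, a38a, cfbd, e9ac, f6c8} — 9.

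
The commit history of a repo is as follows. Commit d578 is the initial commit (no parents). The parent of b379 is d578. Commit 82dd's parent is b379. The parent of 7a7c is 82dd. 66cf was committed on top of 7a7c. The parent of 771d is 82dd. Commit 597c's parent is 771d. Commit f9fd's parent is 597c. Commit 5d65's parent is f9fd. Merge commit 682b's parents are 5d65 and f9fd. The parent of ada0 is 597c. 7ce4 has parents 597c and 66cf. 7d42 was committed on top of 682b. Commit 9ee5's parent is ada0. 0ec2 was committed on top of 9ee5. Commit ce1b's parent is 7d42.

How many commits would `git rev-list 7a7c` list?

Walking parent pointers from 7a7c: reachable set = {7a7c, 82dd, b379, d578}.
That is 4 commits.

4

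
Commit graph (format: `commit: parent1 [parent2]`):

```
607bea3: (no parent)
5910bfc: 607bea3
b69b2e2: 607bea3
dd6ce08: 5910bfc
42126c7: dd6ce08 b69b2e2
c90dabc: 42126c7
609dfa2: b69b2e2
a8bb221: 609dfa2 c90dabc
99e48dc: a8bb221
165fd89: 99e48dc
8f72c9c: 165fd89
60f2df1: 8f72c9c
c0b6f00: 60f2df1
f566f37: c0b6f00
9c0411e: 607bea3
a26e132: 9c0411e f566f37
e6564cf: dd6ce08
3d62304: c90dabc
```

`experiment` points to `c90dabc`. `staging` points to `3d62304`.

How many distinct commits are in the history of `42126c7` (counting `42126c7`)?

5

Walking parent pointers from 42126c7: reachable set = {42126c7, 5910bfc, 607bea3, b69b2e2, dd6ce08}.
That is 5 commits.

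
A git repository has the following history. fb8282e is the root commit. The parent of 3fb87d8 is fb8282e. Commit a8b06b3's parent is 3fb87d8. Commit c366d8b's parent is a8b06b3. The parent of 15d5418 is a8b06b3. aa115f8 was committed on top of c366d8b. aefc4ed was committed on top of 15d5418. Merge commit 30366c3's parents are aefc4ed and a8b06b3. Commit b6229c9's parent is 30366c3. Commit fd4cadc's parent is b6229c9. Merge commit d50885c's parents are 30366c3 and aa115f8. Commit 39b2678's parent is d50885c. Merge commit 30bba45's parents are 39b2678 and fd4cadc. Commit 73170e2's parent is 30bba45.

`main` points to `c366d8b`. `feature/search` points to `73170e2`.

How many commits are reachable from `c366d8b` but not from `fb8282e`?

Reachable from c366d8b: {3fb87d8, a8b06b3, c366d8b, fb8282e}.
Reachable from fb8282e: {fb8282e}.
In c366d8b's history but not fb8282e's: {3fb87d8, a8b06b3, c366d8b} — 3 commits.

3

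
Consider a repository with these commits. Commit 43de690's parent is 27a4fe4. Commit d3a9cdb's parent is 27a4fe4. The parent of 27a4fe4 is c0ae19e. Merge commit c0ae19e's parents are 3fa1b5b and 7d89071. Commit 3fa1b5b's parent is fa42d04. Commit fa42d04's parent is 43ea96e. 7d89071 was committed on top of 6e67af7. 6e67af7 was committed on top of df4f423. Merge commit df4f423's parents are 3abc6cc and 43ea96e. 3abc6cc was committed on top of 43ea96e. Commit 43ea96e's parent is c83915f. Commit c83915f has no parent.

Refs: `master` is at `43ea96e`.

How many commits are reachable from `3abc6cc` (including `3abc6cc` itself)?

3

Walking parent pointers from 3abc6cc: reachable set = {3abc6cc, 43ea96e, c83915f}.
That is 3 commits.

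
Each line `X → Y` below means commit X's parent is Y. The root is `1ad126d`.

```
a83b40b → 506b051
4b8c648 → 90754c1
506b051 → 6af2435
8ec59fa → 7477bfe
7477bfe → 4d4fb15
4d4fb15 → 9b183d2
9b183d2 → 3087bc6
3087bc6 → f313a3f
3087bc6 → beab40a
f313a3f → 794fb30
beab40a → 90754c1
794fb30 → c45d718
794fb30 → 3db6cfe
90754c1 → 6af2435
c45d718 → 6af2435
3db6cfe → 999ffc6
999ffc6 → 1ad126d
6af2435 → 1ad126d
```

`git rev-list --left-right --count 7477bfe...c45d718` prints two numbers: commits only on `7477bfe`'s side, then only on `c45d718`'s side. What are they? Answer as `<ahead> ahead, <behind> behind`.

Reachable from 7477bfe: {1ad126d, 3087bc6, 3db6cfe, 4d4fb15, 6af2435, 7477bfe, 794fb30, 90754c1, 999ffc6, 9b183d2, beab40a, c45d718, f313a3f}.
Reachable from c45d718: {1ad126d, 6af2435, c45d718}.
Only in 7477bfe's history (ahead): {3087bc6, 3db6cfe, 4d4fb15, 7477bfe, 794fb30, 90754c1, 999ffc6, 9b183d2, beab40a, f313a3f} — 10.
Only in c45d718's history (behind): {} — 0.

10 ahead, 0 behind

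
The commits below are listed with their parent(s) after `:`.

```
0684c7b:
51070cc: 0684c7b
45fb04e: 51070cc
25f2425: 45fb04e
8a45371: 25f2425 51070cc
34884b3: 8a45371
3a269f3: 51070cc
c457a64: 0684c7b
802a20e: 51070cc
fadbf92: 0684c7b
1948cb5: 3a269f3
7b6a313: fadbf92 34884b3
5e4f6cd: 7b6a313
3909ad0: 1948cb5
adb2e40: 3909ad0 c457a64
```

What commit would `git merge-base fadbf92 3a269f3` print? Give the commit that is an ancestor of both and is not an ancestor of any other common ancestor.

0684c7b

Ancestors of fadbf92: {0684c7b, fadbf92}.
Ancestors of 3a269f3: {0684c7b, 3a269f3, 51070cc}.
Common ancestors: {0684c7b}.
The only common ancestor is 0684c7b, so it is the merge base.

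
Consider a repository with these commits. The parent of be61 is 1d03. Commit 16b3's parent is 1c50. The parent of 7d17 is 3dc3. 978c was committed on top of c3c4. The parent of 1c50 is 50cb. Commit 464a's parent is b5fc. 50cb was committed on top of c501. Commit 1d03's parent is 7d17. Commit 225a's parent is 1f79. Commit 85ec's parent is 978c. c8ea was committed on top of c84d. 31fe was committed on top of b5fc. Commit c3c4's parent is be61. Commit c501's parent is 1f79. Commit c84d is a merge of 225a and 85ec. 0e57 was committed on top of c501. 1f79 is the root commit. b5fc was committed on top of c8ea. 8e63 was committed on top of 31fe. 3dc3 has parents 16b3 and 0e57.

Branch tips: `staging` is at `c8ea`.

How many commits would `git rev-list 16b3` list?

5

Walking parent pointers from 16b3: reachable set = {16b3, 1c50, 1f79, 50cb, c501}.
That is 5 commits.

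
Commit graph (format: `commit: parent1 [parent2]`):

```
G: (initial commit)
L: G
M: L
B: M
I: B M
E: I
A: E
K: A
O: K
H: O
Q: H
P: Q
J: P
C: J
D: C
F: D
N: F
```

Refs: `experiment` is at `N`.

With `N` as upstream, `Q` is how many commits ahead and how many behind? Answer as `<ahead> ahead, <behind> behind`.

Reachable from Q: {A, B, E, G, H, I, K, L, M, O, Q}.
Reachable from N: {A, B, C, D, E, F, G, H, I, J, K, L, M, N, O, P, Q}.
Only in Q's history (ahead): {} — 0.
Only in N's history (behind): {C, D, F, J, N, P} — 6.

0 ahead, 6 behind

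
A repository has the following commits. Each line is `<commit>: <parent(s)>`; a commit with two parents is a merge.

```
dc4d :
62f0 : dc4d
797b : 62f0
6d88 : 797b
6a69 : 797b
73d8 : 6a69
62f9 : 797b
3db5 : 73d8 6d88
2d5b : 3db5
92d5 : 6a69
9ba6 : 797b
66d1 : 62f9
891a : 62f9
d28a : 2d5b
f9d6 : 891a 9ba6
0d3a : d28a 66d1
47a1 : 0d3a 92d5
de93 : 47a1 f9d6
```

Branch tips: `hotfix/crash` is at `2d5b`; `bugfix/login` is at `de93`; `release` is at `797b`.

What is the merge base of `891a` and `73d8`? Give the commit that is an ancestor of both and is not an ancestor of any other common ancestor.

Ancestors of 891a: {62f0, 62f9, 797b, 891a, dc4d}.
Ancestors of 73d8: {62f0, 6a69, 73d8, 797b, dc4d}.
Common ancestors: {62f0, 797b, dc4d}.
Among these, 797b is not an ancestor of any other common ancestor — it is the merge base.

797b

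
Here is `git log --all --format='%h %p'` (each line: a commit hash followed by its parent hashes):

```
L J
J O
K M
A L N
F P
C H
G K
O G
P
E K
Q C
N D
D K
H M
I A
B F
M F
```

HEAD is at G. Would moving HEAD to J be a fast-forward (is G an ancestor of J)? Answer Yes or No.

Yes

A fast-forward from G to J is possible iff G is an ancestor of J.
Ancestors of J: {F, G, J, K, M, O, P}.
G is among them, so fast-forward is possible.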